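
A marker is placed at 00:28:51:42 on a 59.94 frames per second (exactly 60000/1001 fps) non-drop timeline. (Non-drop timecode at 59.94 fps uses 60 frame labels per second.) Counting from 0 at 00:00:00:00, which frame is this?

frame 103902

Total seconds to the label: (0 × 3600 + 28 × 60 + 51) = 1731.
Frame index = 1731 × 60 + 42 = 103902.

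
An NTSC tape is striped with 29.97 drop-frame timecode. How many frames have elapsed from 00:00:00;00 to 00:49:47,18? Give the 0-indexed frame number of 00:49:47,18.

89538

Complete 10-minute blocks: 4, each 17982 frames → 71928.
Remaining 9 whole minutes in the current block: 1800 + 8 × 1798 = 16184 frames.
Within the current minute: 47 × 30 + 18 − 2 = 1426 (labels ;00/;01 skipped at this minute). Total = 71928 + 16184 + 1426 = 89538.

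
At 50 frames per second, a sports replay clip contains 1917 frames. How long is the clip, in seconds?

38.34 seconds

Running time = 1917 / (50) = 38.34 s.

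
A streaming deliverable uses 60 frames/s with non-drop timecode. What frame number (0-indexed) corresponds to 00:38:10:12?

Total seconds to the label: (0 × 3600 + 38 × 60 + 10) = 2290.
Frame index = 2290 × 60 + 12 = 137412.

137412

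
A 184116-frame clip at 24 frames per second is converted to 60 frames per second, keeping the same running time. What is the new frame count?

460290 frames

Target frames = source frames × (target rate / source rate) = 184116 × (60)/(24) = 184116 × 5/2 = 460290.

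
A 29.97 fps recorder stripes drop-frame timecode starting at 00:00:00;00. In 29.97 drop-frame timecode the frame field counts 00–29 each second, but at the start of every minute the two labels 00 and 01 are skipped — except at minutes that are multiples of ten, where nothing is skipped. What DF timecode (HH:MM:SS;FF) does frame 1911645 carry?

Ten DF minutes hold 17982 frames, so frame 1911645 lies in block 106 (frames 1906092–1924073) with 5553 frames into that block.
The block's first minute is 1800 frames and the rest 1798 each; 5553 frames reaches minute 3, so 106 × 18 + 3 × 2 = 1914 labels have been skipped so far.
Adding those back, label number 1911645 + 1914 = 1913559 at 30 labels/s is 63785 s + 9 f = 17 h 43 min 5 s frame 9, i.e. 17:43:05;09.

17:43:05;09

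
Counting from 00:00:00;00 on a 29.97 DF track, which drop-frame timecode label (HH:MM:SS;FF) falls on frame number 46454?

00:25:50;00

Ten DF minutes hold 17982 frames, so frame 46454 lies in block 2 (frames 35964–53945) with 10490 frames into that block.
The block's first minute is 1800 frames and the rest 1798 each; 10490 frames reaches minute 5, so 2 × 18 + 5 × 2 = 46 labels have been skipped so far.
Adding those back, label number 46454 + 46 = 46500 at 30 labels/s is 1550 s + 0 f = 0 h 25 min 50 s frame 0, i.e. 00:25:50;00.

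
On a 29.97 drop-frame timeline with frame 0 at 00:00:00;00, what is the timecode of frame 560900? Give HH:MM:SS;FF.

Each 10-minute DF block holds 10 × 60 × 30 − 9 × 2 = 17982 frames. 560900 ÷ 17982 → 31 full blocks, remainder 3458.
Within the partial block the first minute is 1800 frames and each further minute 1798, so 1 further minute boundary passed. Total skipped labels = 18 × 31 + 2 × 1 = 560.
Non-drop label index = 560900 + 560 = 561460; at 30 labels/s that is 05:11:55:10, i.e. DF 05:11:55;10.

05:11:55;10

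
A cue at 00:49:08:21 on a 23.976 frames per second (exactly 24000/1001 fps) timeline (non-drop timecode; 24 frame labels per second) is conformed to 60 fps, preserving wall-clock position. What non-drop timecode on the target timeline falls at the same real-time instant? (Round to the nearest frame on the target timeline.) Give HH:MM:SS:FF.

00:49:11:49

Source frame index: (0×3600 + 49×60 + 8) × 24 + 21 = 70773.
Real time: 70773 / (24000/1001) = 23614591/8000 s.
Target frame: (23614591/8000) × (60) = 70843773/400 ≈ 177109.432 → 177109.
At 60 labels/s: frame 177109 → 00:49:11:49.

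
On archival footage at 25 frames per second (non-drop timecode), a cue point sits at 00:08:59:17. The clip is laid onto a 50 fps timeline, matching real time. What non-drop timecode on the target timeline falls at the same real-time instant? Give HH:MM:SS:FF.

Source frame index: (0×3600 + 8×60 + 59) × 25 + 17 = 13492.
Real time: 13492 / (25) = 13492/25 s.
Target frame: (13492/25) × (50) = 26984.
At 50 labels/s: frame 26984 → 00:08:59:34.

00:08:59:34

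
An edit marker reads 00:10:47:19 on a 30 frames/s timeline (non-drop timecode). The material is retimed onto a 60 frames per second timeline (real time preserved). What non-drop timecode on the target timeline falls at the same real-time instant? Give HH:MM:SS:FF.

00:10:47:38

Source frame index: (0×3600 + 10×60 + 47) × 30 + 19 = 19429.
Real time: 19429 / (30) = 19429/30 s.
Target frame: (19429/30) × (60) = 38858.
At 60 labels/s: frame 38858 → 00:10:47:38.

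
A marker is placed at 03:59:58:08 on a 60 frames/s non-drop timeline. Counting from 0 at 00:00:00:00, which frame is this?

Total seconds to the label: (3 × 3600 + 59 × 60 + 58) = 14398.
Frame index = 14398 × 60 + 8 = 863888.

frame 863888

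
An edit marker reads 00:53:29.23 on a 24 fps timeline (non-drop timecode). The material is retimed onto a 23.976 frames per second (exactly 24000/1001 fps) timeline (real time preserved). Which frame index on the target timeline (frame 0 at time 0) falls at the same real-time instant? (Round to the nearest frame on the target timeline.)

Source frame index: (0×3600 + 53×60 + 29) × 24 + 23 = 77039.
Real time: 77039 / (24) = 77039/24 s.
Target frame: (77039/24) × (24000/1001) = 77039000/1001 ≈ 76962.038 → 76962.

frame 76962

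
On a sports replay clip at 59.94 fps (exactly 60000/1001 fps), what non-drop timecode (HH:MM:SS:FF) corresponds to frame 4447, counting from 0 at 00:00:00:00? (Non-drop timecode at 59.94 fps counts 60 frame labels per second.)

00:01:14:07

4447 ÷ 60 = 74 full seconds, remainder 7 frames.
74 s = 0 h 1 min 14 s.
Timecode: 00:01:14:07.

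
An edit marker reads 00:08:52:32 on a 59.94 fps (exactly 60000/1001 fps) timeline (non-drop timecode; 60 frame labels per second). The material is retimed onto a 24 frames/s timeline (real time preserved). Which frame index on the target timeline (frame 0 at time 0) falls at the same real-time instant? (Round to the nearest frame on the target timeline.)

Source frame index: (0×3600 + 8×60 + 52) × 60 + 32 = 31952.
Real time: 31952 / (60000/1001) = 1998997/3750 s.
Target frame: (1998997/3750) × (24) = 7995988/625 ≈ 12793.581 → 12794.

frame 12794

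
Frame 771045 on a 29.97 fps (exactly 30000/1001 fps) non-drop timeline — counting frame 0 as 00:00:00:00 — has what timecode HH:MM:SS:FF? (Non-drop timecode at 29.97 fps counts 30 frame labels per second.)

771045 ÷ 30 = 25701 full seconds, remainder 15 frames.
25701 s = 7 h 8 min 21 s.
Timecode: 07:08:21:15.

07:08:21:15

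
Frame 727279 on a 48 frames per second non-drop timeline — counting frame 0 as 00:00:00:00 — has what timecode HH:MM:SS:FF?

727279 ÷ 48 = 15151 full seconds, remainder 31 frames.
15151 s = 4 h 12 min 31 s.
Timecode: 04:12:31:31.

04:12:31:31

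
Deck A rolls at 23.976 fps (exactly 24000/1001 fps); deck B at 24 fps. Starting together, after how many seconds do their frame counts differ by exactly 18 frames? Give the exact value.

The gap grows by |24 − 24000/1001| = 24/1001 frames per second.
Time for a 18-frame gap: 18 ÷ (24/1001) = 750.75 s.

750.75 seconds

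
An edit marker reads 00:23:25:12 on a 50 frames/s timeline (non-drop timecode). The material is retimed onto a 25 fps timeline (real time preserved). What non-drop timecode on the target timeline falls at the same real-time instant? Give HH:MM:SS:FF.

00:23:25:06

Source frame index: (0×3600 + 23×60 + 25) × 50 + 12 = 70262.
Real time: 70262 / (50) = 35131/25 s.
Target frame: (35131/25) × (25) = 35131.
At 25 labels/s: frame 35131 → 00:23:25:06.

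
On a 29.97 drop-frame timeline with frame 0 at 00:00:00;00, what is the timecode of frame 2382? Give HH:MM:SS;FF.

Each 10-minute DF block holds 10 × 60 × 30 − 9 × 2 = 17982 frames. 2382 ÷ 17982 → 0 full blocks, remainder 2382.
Within the partial block the first minute is 1800 frames and each further minute 1798, so 1 further minute boundary passed. Total skipped labels = 18 × 0 + 2 × 1 = 2.
Non-drop label index = 2382 + 2 = 2384; at 30 labels/s that is 00:01:19:14, i.e. DF 00:01:19;14.

00:01:19;14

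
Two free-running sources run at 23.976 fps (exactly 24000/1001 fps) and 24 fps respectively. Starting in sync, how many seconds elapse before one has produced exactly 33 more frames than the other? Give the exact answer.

1376.375 seconds

The gap grows by |24 − 24000/1001| = 24/1001 frames per second.
Time for a 33-frame gap: 33 ÷ (24/1001) = 1376.375 s.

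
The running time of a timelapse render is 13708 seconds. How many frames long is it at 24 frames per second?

328992 frames

Frames = 13708 × 24 = 328992.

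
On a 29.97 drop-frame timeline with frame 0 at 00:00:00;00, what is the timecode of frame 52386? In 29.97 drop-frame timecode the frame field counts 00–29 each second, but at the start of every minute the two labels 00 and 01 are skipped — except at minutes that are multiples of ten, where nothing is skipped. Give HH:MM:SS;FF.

Each 10-minute DF block holds 10 × 60 × 30 − 9 × 2 = 17982 frames. 52386 ÷ 17982 → 2 full blocks, remainder 16422.
Within the partial block the first minute is 1800 frames and each further minute 1798, so 9 further minute boundaries passed. Total skipped labels = 18 × 2 + 2 × 9 = 54.
Non-drop label index = 52386 + 54 = 52440; at 30 labels/s that is 00:29:08:00, i.e. DF 00:29:08;00.

00:29:08;00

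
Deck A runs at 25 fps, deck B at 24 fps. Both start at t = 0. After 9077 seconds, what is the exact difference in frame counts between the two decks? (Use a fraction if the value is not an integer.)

A emits 25 × 9077 = 226925 frames; B emits 24 × 9077 = 217848.
Difference = 9077 frames; B is behind A.

9077 frames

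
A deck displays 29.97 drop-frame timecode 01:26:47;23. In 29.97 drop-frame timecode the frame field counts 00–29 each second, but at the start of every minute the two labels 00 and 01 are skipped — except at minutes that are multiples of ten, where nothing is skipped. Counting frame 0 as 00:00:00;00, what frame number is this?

As if non-drop at 30 labels/s: (1 × 3600 + 26 × 60 + 47) × 30 + 23 = 156233.
Minute boundaries passed: 86; those not divisible by 10: 86 − 8 = 78; dropped labels = 2 × 78 = 156.
Actual frame index = 156233 − 156 = 156077.

156077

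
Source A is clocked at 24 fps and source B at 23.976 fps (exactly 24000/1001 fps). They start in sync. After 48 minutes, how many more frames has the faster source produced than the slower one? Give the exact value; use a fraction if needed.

48 min = 2880 s.
A emits 24 × 2880 = 69120 frames; B emits 24000/1001 × 2880 = 69120000/1001.
Difference = 69120/1001 frames (≈ 69.0509); B is behind A.

69120/1001 frames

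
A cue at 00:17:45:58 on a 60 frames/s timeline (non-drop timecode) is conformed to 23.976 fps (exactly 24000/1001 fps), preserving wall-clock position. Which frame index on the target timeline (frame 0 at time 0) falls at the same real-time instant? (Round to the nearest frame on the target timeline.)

frame 25558

Source frame index: (0×3600 + 17×60 + 45) × 60 + 58 = 63958.
Real time: 63958 / (60) = 31979/30 s.
Target frame: (31979/30) × (24000/1001) = 25583200/1001 ≈ 25557.642 → 25558.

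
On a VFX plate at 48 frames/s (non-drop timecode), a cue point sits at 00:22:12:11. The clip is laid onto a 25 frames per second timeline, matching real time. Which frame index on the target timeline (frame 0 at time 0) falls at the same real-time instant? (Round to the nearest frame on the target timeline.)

frame 33306

Source frame index: (0×3600 + 22×60 + 12) × 48 + 11 = 63947.
Real time: 63947 / (48) = 63947/48 s.
Target frame: (63947/48) × (25) = 1598675/48 ≈ 33305.729 → 33306.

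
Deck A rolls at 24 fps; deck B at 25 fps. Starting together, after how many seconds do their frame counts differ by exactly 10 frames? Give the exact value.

10 seconds

The gap grows by |25 − 24| = 1 frame per second.
Time for a 10-frame gap: 10 ÷ (1) = 10 s.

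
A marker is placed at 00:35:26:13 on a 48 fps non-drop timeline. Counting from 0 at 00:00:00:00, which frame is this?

frame 102061

Total seconds to the label: (0 × 3600 + 35 × 60 + 26) = 2126.
Frame index = 2126 × 48 + 13 = 102061.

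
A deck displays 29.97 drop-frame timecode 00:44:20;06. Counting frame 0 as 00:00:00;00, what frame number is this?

As if non-drop at 30 labels/s: (0 × 3600 + 44 × 60 + 20) × 30 + 6 = 79806.
Minute boundaries passed: 44; those not divisible by 10: 44 − 4 = 40; dropped labels = 2 × 40 = 80.
Actual frame index = 79806 − 80 = 79726.

79726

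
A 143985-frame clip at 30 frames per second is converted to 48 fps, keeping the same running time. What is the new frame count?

230376 frames

Target frames = source frames × (target rate / source rate) = 143985 × (48)/(30) = 143985 × 8/5 = 230376.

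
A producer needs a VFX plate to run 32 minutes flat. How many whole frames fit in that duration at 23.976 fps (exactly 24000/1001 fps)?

46033 frames

32 min = 1920 s.
Frames = 1920 × 24000/1001 = 46080000/1001 ≈ 46033.9660.
Complete frames: 46033.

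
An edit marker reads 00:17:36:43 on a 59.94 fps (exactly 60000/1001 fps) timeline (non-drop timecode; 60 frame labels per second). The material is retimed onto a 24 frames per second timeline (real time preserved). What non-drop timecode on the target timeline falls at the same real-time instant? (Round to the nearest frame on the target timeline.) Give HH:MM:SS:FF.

00:17:37:19

Source frame index: (0×3600 + 17×60 + 36) × 60 + 43 = 63403.
Real time: 63403 / (60000/1001) = 63466403/60000 s.
Target frame: (63466403/60000) × (24) = 63466403/2500 ≈ 25386.561 → 25387.
At 24 labels/s: frame 25387 → 00:17:37:19.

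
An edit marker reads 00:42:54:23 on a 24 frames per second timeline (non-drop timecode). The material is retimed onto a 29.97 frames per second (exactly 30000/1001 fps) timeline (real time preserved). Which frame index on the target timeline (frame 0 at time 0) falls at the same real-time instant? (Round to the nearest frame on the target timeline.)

frame 77172

Source frame index: (0×3600 + 42×60 + 54) × 24 + 23 = 61799.
Real time: 61799 / (24) = 61799/24 s.
Target frame: (61799/24) × (30000/1001) = 77248750/1001 ≈ 77171.578 → 77172.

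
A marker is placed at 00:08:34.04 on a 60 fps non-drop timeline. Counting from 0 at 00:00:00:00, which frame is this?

frame 30844

Total seconds to the label: (0 × 3600 + 8 × 60 + 34) = 514.
Frame index = 514 × 60 + 4 = 30844.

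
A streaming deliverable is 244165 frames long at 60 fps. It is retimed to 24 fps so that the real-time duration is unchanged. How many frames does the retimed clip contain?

97666 frames

Target frames = source frames × (target rate / source rate) = 244165 × (24)/(60) = 244165 × 2/5 = 97666.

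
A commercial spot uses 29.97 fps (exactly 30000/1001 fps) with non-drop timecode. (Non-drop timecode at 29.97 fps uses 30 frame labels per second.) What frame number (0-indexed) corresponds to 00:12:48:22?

Total seconds to the label: (0 × 3600 + 12 × 60 + 48) = 768.
Frame index = 768 × 30 + 22 = 23062.

23062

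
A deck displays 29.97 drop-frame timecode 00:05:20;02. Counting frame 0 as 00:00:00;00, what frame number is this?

Complete 10-minute blocks: 0, each 17982 frames → 0.
Remaining 5 whole minutes in the current block: 1800 + 4 × 1798 = 8992 frames.
Within the current minute: 20 × 30 + 2 − 2 = 600 (labels ;00/;01 skipped at this minute). Total = 0 + 8992 + 600 = 9592.

9592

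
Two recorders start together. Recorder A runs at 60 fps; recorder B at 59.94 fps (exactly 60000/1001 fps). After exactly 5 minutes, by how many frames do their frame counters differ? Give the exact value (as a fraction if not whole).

18000/1001 frames

5 min = 300 s.
A emits 60 × 300 = 18000 frames; B emits 60000/1001 × 300 = 18000000/1001.
Difference = 18000/1001 frames (≈ 17.9820); B is behind A.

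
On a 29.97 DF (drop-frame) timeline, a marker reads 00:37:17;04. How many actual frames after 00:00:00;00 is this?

67046

Complete 10-minute blocks: 3, each 17982 frames → 53946.
Remaining 7 whole minutes in the current block: 1800 + 6 × 1798 = 12588 frames.
Within the current minute: 17 × 30 + 4 − 2 = 512 (labels ;00/;01 skipped at this minute). Total = 53946 + 12588 + 512 = 67046.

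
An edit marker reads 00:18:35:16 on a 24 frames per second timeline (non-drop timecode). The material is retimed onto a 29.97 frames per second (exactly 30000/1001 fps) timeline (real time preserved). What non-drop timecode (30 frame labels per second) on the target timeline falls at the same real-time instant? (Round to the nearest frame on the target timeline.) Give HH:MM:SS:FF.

Source frame index: (0×3600 + 18×60 + 35) × 24 + 16 = 26776.
Real time: 26776 / (24) = 3347/3 s.
Target frame: (3347/3) × (30000/1001) = 33470000/1001 ≈ 33436.563 → 33437.
At 30 labels/s: frame 33437 → 00:18:34:17.

00:18:34:17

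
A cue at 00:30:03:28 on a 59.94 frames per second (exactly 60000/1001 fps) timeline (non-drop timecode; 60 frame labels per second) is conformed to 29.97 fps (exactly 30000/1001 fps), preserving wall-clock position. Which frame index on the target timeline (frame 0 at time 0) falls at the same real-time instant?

frame 54104

Source frame index: (0×3600 + 30×60 + 3) × 60 + 28 = 108208.
Real time: 108208 / (60000/1001) = 6769763/3750 s.
Target frame: (6769763/3750) × (30000/1001) = 54104.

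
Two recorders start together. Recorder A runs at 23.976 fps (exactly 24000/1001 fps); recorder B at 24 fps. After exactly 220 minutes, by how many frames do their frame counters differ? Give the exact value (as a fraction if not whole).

220 min = 13200 s.
A emits 24000/1001 × 13200 = 28800000/91 frames; B emits 24 × 13200 = 316800.
Difference = 28800/91 frames (≈ 316.4835); B is ahead of A.

28800/91 frames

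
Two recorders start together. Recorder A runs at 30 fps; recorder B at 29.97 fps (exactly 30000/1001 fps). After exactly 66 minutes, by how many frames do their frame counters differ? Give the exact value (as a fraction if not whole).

66 min = 3960 s.
A emits 30 × 3960 = 118800 frames; B emits 30000/1001 × 3960 = 10800000/91.
Difference = 10800/91 frames (≈ 118.6813); B is behind A.

10800/91 frames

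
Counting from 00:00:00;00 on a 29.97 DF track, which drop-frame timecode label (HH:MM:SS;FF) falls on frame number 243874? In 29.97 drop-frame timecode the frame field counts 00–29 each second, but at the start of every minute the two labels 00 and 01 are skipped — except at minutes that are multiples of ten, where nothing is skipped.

02:15:37;08

Ten DF minutes hold 17982 frames, so frame 243874 lies in block 13 (frames 233766–251747) with 10108 frames into that block.
The block's first minute is 1800 frames and the rest 1798 each; 10108 frames reaches minute 5, so 13 × 18 + 5 × 2 = 244 labels have been skipped so far.
Adding those back, label number 243874 + 244 = 244118 at 30 labels/s is 8137 s + 8 f = 2 h 15 min 37 s frame 8, i.e. 02:15:37;08.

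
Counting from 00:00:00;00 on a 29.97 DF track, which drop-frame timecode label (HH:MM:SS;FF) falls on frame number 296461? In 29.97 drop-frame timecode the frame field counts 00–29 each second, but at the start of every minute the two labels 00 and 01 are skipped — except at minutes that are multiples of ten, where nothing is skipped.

Each 10-minute DF block holds 10 × 60 × 30 − 9 × 2 = 17982 frames. 296461 ÷ 17982 → 16 full blocks, remainder 8749.
Within the partial block the first minute is 1800 frames and each further minute 1798, so 4 further minute boundaries passed. Total skipped labels = 18 × 16 + 2 × 4 = 296.
Non-drop label index = 296461 + 296 = 296757; at 30 labels/s that is 02:44:51:27, i.e. DF 02:44:51;27.

02:44:51;27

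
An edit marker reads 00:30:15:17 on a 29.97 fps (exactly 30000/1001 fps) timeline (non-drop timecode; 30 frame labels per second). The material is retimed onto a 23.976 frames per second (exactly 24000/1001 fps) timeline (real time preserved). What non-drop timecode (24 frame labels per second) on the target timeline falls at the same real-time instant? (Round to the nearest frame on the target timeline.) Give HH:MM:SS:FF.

Source frame index: (0×3600 + 30×60 + 15) × 30 + 17 = 54467.
Real time: 54467 / (30000/1001) = 54521467/30000 s.
Target frame: (54521467/30000) × (24000/1001) = 217868/5 ≈ 43573.600 → 43574.
At 24 labels/s: frame 43574 → 00:30:15:14.

00:30:15:14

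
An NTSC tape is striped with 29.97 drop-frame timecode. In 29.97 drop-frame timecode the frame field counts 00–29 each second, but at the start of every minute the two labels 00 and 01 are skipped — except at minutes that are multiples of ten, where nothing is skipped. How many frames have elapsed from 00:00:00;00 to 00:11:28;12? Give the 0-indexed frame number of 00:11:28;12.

20632

As if non-drop at 30 labels/s: (0 × 3600 + 11 × 60 + 28) × 30 + 12 = 20652.
Minute boundaries passed: 11; those not divisible by 10: 11 − 1 = 10; dropped labels = 2 × 10 = 20.
Actual frame index = 20652 − 20 = 20632.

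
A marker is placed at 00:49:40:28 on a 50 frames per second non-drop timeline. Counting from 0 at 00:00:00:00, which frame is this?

frame 149028

Total seconds to the label: (0 × 3600 + 49 × 60 + 40) = 2980.
Frame index = 2980 × 50 + 28 = 149028.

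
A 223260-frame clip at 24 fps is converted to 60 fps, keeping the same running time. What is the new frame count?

Target frames = source frames × (target rate / source rate) = 223260 × (60)/(24) = 223260 × 5/2 = 558150.

558150 frames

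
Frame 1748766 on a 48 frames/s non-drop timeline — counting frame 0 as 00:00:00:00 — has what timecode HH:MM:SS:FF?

1748766 ÷ 48 = 36432 full seconds, remainder 30 frames.
36432 s = 10 h 7 min 12 s.
Timecode: 10:07:12:30.

10:07:12:30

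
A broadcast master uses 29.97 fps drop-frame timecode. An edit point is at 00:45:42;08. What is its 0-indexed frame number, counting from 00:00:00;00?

As if non-drop at 30 labels/s: (0 × 3600 + 45 × 60 + 42) × 30 + 8 = 82268.
Minute boundaries passed: 45; those not divisible by 10: 45 − 4 = 41; dropped labels = 2 × 41 = 82.
Actual frame index = 82268 − 82 = 82186.

82186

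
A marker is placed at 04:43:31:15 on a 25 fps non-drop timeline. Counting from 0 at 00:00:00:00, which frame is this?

Total seconds to the label: (4 × 3600 + 43 × 60 + 31) = 17011.
Frame index = 17011 × 25 + 15 = 425290.

frame 425290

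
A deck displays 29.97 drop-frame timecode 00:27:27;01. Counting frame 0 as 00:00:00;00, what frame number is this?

49361

Complete 10-minute blocks: 2, each 17982 frames → 35964.
Remaining 7 whole minutes in the current block: 1800 + 6 × 1798 = 12588 frames.
Within the current minute: 27 × 30 + 1 − 2 = 809 (labels ;00/;01 skipped at this minute). Total = 35964 + 12588 + 809 = 49361.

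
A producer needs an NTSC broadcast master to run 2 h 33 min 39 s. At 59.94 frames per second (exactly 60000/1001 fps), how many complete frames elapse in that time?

2 h 33 min 39 s = 9219 s.
Frames = 9219 × 60000/1001 = 79020000/143 ≈ 552587.4126.
Complete frames: 552587.

552587 frames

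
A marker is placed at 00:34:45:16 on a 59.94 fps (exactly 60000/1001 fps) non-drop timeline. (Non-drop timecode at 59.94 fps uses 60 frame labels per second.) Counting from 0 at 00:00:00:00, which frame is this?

125116

Total seconds to the label: (0 × 3600 + 34 × 60 + 45) = 2085.
Frame index = 2085 × 60 + 16 = 125116.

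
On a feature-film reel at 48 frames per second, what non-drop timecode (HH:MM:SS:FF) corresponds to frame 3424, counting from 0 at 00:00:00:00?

3424 ÷ 48 = 71 full seconds, remainder 16 frames.
71 s = 0 h 1 min 11 s.
Timecode: 00:01:11:16.

00:01:11:16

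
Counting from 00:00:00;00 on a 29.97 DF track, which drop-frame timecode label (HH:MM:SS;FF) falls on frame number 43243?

00:24:02;27

Each 10-minute DF block holds 10 × 60 × 30 − 9 × 2 = 17982 frames. 43243 ÷ 17982 → 2 full blocks, remainder 7279.
Within the partial block the first minute is 1800 frames and each further minute 1798, so 4 further minute boundaries passed. Total skipped labels = 18 × 2 + 2 × 4 = 44.
Non-drop label index = 43243 + 44 = 43287; at 30 labels/s that is 00:24:02:27, i.e. DF 00:24:02;27.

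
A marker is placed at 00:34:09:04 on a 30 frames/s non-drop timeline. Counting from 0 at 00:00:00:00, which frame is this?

Total seconds to the label: (0 × 3600 + 34 × 60 + 9) = 2049.
Frame index = 2049 × 30 + 4 = 61474.

frame 61474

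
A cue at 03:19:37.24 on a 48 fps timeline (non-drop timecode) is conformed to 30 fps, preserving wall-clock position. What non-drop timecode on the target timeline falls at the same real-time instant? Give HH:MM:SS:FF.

Source frame index: (3×3600 + 19×60 + 37) × 48 + 24 = 574920.
Real time: 574920 / (48) = 23955/2 s.
Target frame: (23955/2) × (30) = 359325.
At 30 labels/s: frame 359325 → 03:19:37:15.

03:19:37:15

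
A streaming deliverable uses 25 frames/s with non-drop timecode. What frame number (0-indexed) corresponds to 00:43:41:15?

65540

Total seconds to the label: (0 × 3600 + 43 × 60 + 41) = 2621.
Frame index = 2621 × 25 + 15 = 65540.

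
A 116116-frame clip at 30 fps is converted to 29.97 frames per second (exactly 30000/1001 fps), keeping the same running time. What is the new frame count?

Target frames = source frames × (target rate / source rate) = 116116 × (30000/1001)/(30) = 116116 × 1000/1001 = 116000.

116000 frames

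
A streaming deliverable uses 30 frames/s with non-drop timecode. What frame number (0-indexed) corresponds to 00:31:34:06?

Total seconds to the label: (0 × 3600 + 31 × 60 + 34) = 1894.
Frame index = 1894 × 30 + 6 = 56826.

56826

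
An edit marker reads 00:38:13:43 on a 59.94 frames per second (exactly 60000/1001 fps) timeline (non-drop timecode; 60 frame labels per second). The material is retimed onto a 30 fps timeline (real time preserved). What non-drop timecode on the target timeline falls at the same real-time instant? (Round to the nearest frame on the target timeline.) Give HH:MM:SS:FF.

00:38:16:00

Source frame index: (0×3600 + 38×60 + 13) × 60 + 43 = 137623.
Real time: 137623 / (60000/1001) = 137760623/60000 s.
Target frame: (137760623/60000) × (30) = 137760623/2000 ≈ 68880.311 → 68880.
At 30 labels/s: frame 68880 → 00:38:16:00.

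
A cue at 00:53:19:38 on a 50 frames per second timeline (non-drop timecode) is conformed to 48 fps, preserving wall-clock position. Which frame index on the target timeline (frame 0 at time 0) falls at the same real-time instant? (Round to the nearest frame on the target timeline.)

frame 153588

Source frame index: (0×3600 + 53×60 + 19) × 50 + 38 = 159988.
Real time: 159988 / (50) = 79994/25 s.
Target frame: (79994/25) × (48) = 3839712/25 ≈ 153588.480 → 153588.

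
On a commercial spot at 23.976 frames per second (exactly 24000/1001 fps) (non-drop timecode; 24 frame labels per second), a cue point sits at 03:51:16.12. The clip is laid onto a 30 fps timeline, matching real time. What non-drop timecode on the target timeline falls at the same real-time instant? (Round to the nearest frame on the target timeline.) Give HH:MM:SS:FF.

Source frame index: (3×3600 + 51×60 + 16) × 24 + 12 = 333036.
Real time: 333036 / (24000/1001) = 27780753/2000 s.
Target frame: (27780753/2000) × (30) = 83342259/200 ≈ 416711.295 → 416711.
At 30 labels/s: frame 416711 → 03:51:30:11.

03:51:30:11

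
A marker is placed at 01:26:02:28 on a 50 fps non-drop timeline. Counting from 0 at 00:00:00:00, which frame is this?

258128

Total seconds to the label: (1 × 3600 + 26 × 60 + 2) = 5162.
Frame index = 5162 × 50 + 28 = 258128.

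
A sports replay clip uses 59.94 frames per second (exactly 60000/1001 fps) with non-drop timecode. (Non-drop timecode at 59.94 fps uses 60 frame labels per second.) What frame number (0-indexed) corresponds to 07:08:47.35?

1543655

Total seconds to the label: (7 × 3600 + 8 × 60 + 47) = 25727.
Frame index = 25727 × 60 + 35 = 1543655.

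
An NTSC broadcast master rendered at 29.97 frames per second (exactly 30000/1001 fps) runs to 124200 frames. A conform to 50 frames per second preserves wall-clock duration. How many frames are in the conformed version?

Target frames = source frames × (target rate / source rate) = 124200 × (50)/(30000/1001) = 124200 × 1001/600 = 207207.

207207 frames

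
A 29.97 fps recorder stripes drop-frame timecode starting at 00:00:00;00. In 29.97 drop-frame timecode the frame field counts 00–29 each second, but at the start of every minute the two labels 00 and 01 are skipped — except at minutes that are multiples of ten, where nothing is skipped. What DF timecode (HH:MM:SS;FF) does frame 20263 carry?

00:11:16;03

Ten DF minutes hold 17982 frames, so frame 20263 lies in block 1 (frames 17982–35963) with 2281 frames into that block.
The block's first minute is 1800 frames and the rest 1798 each; 2281 frames reaches minute 1, so 1 × 18 + 1 × 2 = 20 labels have been skipped so far.
Adding those back, label number 20263 + 20 = 20283 at 30 labels/s is 676 s + 3 f = 0 h 11 min 16 s frame 3, i.e. 00:11:16;03.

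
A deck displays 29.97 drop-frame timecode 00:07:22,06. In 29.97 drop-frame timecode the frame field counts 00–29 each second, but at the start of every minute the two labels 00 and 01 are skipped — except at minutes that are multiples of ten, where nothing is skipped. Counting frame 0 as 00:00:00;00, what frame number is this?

13252

As if non-drop at 30 labels/s: (0 × 3600 + 7 × 60 + 22) × 30 + 6 = 13266.
Minute boundaries passed: 7; those not divisible by 10: 7 − 0 = 7; dropped labels = 2 × 7 = 14.
Actual frame index = 13266 − 14 = 13252.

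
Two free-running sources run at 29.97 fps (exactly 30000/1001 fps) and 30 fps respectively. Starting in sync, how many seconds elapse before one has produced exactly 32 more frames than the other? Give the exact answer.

The gap grows by |30 − 30000/1001| = 30/1001 frames per second.
Time for a 32-frame gap: 32 ÷ (30/1001) = 16016/15 s.

16016/15 seconds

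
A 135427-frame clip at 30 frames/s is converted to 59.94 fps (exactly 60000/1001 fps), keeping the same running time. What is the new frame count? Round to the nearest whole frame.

Frames at target rate = 135427 × (60000/1001) / (30) = 270854000/1001 ≈ 270583.417.
Nearest whole frame: 270583.

270583 frames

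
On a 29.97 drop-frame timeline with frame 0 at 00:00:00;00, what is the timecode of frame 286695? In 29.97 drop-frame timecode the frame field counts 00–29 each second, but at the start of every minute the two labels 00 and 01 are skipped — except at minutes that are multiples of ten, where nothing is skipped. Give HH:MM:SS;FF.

02:39:26;03

Ten DF minutes hold 17982 frames, so frame 286695 lies in block 15 (frames 269730–287711) with 16965 frames into that block.
The block's first minute is 1800 frames and the rest 1798 each; 16965 frames reaches minute 9, so 15 × 18 + 9 × 2 = 288 labels have been skipped so far.
Adding those back, label number 286695 + 288 = 286983 at 30 labels/s is 9566 s + 3 f = 2 h 39 min 26 s frame 3, i.e. 02:39:26;03.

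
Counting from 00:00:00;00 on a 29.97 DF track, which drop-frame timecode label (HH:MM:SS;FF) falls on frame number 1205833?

Each 10-minute DF block holds 10 × 60 × 30 − 9 × 2 = 17982 frames. 1205833 ÷ 17982 → 67 full blocks, remainder 1039.
Within the partial block the first minute is 1800 frames and each further minute 1798, so 0 further minute boundaries passed. Total skipped labels = 18 × 67 + 2 × 0 = 1206.
Non-drop label index = 1205833 + 1206 = 1207039; at 30 labels/s that is 11:10:34:19, i.e. DF 11:10:34;19.

11:10:34;19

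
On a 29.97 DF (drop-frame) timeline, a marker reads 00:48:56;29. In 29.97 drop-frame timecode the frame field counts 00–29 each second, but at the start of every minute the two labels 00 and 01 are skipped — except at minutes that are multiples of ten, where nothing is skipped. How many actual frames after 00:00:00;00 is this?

As if non-drop at 30 labels/s: (0 × 3600 + 48 × 60 + 56) × 30 + 29 = 88109.
Minute boundaries passed: 48; those not divisible by 10: 48 − 4 = 44; dropped labels = 2 × 44 = 88.
Actual frame index = 88109 − 88 = 88021.

88021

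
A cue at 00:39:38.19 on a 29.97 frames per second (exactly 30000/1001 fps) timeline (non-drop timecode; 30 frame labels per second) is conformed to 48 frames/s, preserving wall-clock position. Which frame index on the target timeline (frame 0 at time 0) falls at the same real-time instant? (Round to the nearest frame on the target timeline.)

Source frame index: (0×3600 + 39×60 + 38) × 30 + 19 = 71359.
Real time: 71359 / (30000/1001) = 71430359/30000 s.
Target frame: (71430359/30000) × (48) = 71430359/625 ≈ 114288.574 → 114289.

frame 114289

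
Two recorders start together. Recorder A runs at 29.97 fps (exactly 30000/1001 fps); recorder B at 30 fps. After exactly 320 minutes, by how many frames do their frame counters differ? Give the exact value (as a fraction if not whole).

320 min = 19200 s.
A emits 30000/1001 × 19200 = 576000000/1001 frames; B emits 30 × 19200 = 576000.
Difference = 576000/1001 frames (≈ 575.4246); B is ahead of A.

576000/1001 frames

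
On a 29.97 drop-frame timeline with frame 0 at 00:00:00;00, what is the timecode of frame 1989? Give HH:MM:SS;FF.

00:01:06;11

Each 10-minute DF block holds 10 × 60 × 30 − 9 × 2 = 17982 frames. 1989 ÷ 17982 → 0 full blocks, remainder 1989.
Within the partial block the first minute is 1800 frames and each further minute 1798, so 1 further minute boundary passed. Total skipped labels = 18 × 0 + 2 × 1 = 2.
Non-drop label index = 1989 + 2 = 1991; at 30 labels/s that is 00:01:06:11, i.e. DF 00:01:06;11.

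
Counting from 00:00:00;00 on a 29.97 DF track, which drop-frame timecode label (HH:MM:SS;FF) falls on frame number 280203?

02:35:49;13

Ten DF minutes hold 17982 frames, so frame 280203 lies in block 15 (frames 269730–287711) with 10473 frames into that block.
The block's first minute is 1800 frames and the rest 1798 each; 10473 frames reaches minute 5, so 15 × 18 + 5 × 2 = 280 labels have been skipped so far.
Adding those back, label number 280203 + 280 = 280483 at 30 labels/s is 9349 s + 13 f = 2 h 35 min 49 s frame 13, i.e. 02:35:49;13.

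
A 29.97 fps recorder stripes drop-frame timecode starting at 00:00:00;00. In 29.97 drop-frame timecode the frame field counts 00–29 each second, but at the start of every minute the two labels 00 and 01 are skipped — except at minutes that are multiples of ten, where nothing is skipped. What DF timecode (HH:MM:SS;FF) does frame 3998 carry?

00:02:13;12

Ten DF minutes hold 17982 frames, so frame 3998 lies in block 0 (frames 0–17981) with 3998 frames into that block.
The block's first minute is 1800 frames and the rest 1798 each; 3998 frames reaches minute 2, so 0 × 18 + 2 × 2 = 4 labels have been skipped so far.
Adding those back, label number 3998 + 4 = 4002 at 30 labels/s is 133 s + 12 f = 0 h 2 min 13 s frame 12, i.e. 00:02:13;12.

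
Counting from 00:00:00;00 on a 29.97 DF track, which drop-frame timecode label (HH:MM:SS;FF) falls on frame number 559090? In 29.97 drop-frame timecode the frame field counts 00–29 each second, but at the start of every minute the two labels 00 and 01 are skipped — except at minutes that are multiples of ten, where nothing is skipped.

Ten DF minutes hold 17982 frames, so frame 559090 lies in block 31 (frames 557442–575423) with 1648 frames into that block.
The block's first minute is 1800 frames and the rest 1798 each; 1648 frames reaches minute 0, so 31 × 18 + 0 × 2 = 558 labels have been skipped so far.
Adding those back, label number 559090 + 558 = 559648 at 30 labels/s is 18654 s + 28 f = 5 h 10 min 54 s frame 28, i.e. 05:10:54;28.

05:10:54;28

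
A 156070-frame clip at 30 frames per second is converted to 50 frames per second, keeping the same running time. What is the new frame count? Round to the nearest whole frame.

Frames at target rate = 156070 × (50) / (30) = 780350/3 ≈ 260116.667.
Nearest whole frame: 260117.

260117 frames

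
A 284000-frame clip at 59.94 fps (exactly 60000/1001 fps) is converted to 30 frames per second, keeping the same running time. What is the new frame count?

142142 frames

Target frames = source frames × (target rate / source rate) = 284000 × (30)/(60000/1001) = 284000 × 1001/2000 = 142142.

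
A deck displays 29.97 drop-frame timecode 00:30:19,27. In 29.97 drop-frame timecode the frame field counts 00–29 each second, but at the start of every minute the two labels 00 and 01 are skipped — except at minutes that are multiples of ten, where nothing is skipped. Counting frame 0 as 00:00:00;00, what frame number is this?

54543

Complete 10-minute blocks: 3, each 17982 frames → 53946.
Remaining 0 whole minutes in the current block: 0 frames.
Within the current minute: 19 × 30 + 27 = 597. Total = 53946 + 0 + 597 = 54543.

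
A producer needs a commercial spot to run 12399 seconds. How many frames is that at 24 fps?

297576 frames

Frames = 12399 × 24 = 297576.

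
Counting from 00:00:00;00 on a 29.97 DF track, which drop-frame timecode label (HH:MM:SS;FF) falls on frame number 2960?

Ten DF minutes hold 17982 frames, so frame 2960 lies in block 0 (frames 0–17981) with 2960 frames into that block.
The block's first minute is 1800 frames and the rest 1798 each; 2960 frames reaches minute 1, so 0 × 18 + 1 × 2 = 2 labels have been skipped so far.
Adding those back, label number 2960 + 2 = 2962 at 30 labels/s is 98 s + 22 f = 0 h 1 min 38 s frame 22, i.e. 00:01:38;22.

00:01:38;22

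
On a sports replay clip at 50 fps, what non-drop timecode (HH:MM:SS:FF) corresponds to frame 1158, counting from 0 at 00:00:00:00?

1158 ÷ 50 = 23 full seconds, remainder 8 frames.
23 s = 0 h 0 min 23 s.
Timecode: 00:00:23:08.

00:00:23:08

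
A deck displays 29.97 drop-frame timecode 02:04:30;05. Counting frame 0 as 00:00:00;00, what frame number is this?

223881

As if non-drop at 30 labels/s: (2 × 3600 + 4 × 60 + 30) × 30 + 5 = 224105.
Minute boundaries passed: 124; those not divisible by 10: 124 − 12 = 112; dropped labels = 2 × 112 = 224.
Actual frame index = 224105 − 224 = 223881.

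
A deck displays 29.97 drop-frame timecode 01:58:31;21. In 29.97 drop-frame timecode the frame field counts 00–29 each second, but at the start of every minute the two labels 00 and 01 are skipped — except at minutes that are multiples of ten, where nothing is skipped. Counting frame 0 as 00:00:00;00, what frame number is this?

213137

As if non-drop at 30 labels/s: (1 × 3600 + 58 × 60 + 31) × 30 + 21 = 213351.
Minute boundaries passed: 118; those not divisible by 10: 118 − 11 = 107; dropped labels = 2 × 107 = 214.
Actual frame index = 213351 − 214 = 213137.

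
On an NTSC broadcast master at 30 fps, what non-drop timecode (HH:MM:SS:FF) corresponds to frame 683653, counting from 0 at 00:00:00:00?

683653 ÷ 30 = 22788 full seconds, remainder 13 frames.
22788 s = 6 h 19 min 48 s.
Timecode: 06:19:48:13.

06:19:48:13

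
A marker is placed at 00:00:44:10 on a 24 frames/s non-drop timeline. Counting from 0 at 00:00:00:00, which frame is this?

Total seconds to the label: (0 × 3600 + 0 × 60 + 44) = 44.
Frame index = 44 × 24 + 10 = 1066.

frame 1066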